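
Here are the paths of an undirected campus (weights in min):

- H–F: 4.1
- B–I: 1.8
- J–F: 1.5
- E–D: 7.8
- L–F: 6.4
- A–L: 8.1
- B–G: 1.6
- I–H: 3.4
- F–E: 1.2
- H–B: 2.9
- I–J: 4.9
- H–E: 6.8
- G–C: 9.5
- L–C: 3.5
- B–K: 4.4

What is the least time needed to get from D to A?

23.5 min

Running Dijkstra from D:
D: 0
E: 7.8  (via D)
F: 9  (via E)
J: 10.5  (via F)
H: 13.1  (via F)
I: 15.4  (via J)
L: 15.4  (via F)
B: 16  (via H)
G: 17.6  (via B)
C: 18.9  (via L)
K: 20.4  (via B)
A: 23.5  (via L)
Shortest route: D–E–F–L–A = 23.5 min.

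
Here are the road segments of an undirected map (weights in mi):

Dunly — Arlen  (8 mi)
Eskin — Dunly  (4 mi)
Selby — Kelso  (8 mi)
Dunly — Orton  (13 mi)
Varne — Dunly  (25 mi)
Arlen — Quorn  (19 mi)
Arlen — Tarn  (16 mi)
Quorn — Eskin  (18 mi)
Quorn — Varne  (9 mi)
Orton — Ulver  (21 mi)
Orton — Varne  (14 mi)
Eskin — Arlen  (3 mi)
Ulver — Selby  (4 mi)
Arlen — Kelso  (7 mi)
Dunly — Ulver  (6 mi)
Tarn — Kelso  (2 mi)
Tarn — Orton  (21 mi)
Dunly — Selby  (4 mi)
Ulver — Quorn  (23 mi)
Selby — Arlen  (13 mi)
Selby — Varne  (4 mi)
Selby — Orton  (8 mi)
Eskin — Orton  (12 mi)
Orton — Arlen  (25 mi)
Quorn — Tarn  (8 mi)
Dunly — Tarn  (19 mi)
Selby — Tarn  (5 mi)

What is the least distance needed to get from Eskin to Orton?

12 mi

Candidate routes:
Eskin–Dunly–Selby–Orton: 4+4+8 = 16
Eskin–Orton: 12 = 12
Cheapest is Eskin–Orton at 12 mi.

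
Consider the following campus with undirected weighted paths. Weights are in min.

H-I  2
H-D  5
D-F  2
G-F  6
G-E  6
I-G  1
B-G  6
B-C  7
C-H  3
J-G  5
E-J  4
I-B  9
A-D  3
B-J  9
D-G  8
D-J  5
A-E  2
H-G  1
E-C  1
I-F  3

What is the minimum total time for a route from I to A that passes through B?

17 min

Best I to B: I → G → B costing 7
Shortest B→A: B → C → E → A = 10
Total via B: 7 + 10 = 17 min.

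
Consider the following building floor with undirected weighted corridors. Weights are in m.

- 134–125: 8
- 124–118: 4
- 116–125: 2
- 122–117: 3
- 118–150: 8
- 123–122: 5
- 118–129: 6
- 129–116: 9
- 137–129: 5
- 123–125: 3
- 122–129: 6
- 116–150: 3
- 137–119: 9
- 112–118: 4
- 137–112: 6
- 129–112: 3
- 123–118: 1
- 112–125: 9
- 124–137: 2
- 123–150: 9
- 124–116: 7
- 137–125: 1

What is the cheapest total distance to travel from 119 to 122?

Shortest distances from 119:
119: 0
137: 9  (via 119)
125: 10  (via 137)
124: 11  (via 137)
116: 12  (via 125)
123: 13  (via 125)
118: 14  (via 123)
129: 14  (via 137)
150: 15  (via 116)
112: 15  (via 137)
134: 18  (via 125)
122: 18  (via 123)
Shortest route: 119 → 137 → 125 → 123 → 122 = 18 m.

18 m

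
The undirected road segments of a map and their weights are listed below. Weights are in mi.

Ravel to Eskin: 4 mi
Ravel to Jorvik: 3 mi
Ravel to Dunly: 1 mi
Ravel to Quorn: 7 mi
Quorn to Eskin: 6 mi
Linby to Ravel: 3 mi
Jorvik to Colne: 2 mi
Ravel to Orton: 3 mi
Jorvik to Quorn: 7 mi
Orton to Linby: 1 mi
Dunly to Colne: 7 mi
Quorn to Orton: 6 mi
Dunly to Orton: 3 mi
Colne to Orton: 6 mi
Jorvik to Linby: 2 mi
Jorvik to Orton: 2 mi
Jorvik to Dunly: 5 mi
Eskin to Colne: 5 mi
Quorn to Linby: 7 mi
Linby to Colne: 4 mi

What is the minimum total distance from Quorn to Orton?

Enumerating some paths:
Quorn–Orton: 6 = 6
Quorn–Linby–Orton: 7+1 = 8
Cheapest is Quorn–Orton at 6 mi.

6 mi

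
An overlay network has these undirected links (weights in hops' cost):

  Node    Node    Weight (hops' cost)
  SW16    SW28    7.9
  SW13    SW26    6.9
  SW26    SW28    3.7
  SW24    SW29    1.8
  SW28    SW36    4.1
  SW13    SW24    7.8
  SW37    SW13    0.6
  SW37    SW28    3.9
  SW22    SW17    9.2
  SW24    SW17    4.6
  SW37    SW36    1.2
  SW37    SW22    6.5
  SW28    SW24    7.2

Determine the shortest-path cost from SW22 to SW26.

14 hops' cost

Candidate routes:
SW22 - SW37 - SW36 - SW28 - SW26: 6.5+1.2+4.1+3.7 = 15.5
SW22 - SW37 - SW13 - SW26: 6.5+0.6+6.9 = 14
SW22 - SW37 - SW28 - SW26: 6.5+3.9+3.7 = 14.1
Cheapest is SW22 - SW37 - SW13 - SW26 at 14 hops' cost.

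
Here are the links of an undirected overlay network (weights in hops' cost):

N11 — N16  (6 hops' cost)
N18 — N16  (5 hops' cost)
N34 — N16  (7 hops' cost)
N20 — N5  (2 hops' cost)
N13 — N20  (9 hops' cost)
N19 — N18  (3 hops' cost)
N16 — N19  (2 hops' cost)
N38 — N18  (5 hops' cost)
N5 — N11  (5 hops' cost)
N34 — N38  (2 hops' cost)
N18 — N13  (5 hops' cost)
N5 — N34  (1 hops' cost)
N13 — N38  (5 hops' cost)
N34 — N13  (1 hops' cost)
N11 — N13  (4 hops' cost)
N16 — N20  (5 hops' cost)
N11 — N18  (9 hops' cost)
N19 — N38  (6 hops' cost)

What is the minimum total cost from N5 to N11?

Compare a few routes:
N5 → N34 → N13 → N11: 1+1+4 = 6
N5 → N34 → N38 → N13 → N11: 1+2+5+4 = 12
N5 → N11: 5 = 5
Cheapest is N5 → N11 at 5 hops' cost.

5 hops' cost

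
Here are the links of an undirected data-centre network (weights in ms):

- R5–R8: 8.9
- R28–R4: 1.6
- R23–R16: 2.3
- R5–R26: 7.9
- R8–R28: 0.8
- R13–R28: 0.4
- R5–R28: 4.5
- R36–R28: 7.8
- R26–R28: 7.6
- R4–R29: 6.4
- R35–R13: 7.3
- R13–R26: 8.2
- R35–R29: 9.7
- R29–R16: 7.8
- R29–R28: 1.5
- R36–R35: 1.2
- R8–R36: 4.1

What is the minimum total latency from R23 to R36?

Running Dijkstra from R23:
R23: 0
R16: 2.3  (via R23)
R29: 10.1  (via R16)
R28: 11.6  (via R29)
R13: 12  (via R28)
R8: 12.4  (via R28)
R4: 13.2  (via R28)
R5: 16.1  (via R28)
R36: 16.5  (via R8)
Shortest route: R23–R16–R29–R28–R8–R36 = 16.5 ms.

16.5 ms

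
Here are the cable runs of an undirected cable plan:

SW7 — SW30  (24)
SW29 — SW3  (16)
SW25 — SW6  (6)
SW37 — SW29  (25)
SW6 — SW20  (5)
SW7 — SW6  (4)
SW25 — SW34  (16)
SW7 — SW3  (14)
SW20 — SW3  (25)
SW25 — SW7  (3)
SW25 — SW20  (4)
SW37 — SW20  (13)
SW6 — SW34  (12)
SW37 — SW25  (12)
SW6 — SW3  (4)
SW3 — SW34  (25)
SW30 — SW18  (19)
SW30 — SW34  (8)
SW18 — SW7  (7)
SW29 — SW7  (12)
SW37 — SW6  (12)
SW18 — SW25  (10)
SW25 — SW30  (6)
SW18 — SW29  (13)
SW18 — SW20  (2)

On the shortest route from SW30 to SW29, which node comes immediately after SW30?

SW25

Compare a few routes:
SW30 → SW25 → SW20 → SW18 → SW29: 6+4+2+13 = 25
SW30 → SW25 → SW7 → SW29: 6+3+12 = 21
The minimum is 21 via SW30 → SW25 → SW7 → SW29.
So from SW30 the first move is to SW25.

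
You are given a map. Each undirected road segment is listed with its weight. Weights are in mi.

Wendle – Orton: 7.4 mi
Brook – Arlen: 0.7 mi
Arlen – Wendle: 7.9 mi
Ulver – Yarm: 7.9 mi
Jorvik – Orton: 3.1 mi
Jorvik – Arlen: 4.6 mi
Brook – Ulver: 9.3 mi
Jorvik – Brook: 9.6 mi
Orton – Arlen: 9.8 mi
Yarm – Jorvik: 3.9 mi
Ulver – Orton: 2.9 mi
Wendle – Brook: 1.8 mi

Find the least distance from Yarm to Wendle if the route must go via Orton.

Shortest Yarm→Orton: Yarm → Jorvik → Orton = 7
Shortest Orton→Wendle: Orton → Wendle = 7.4
Total via Orton: 7 + 7.4 = 14.4 mi.

14.4 mi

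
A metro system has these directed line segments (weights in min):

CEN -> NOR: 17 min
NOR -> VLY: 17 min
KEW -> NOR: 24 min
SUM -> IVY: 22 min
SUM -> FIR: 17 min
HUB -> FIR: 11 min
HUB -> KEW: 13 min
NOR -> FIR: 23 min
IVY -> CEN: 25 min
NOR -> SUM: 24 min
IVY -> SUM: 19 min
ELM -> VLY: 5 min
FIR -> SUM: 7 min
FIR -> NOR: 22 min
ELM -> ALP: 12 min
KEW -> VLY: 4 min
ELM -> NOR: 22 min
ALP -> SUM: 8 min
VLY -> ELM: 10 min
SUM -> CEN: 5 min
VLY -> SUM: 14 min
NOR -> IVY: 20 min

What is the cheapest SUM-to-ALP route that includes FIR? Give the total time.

Best SUM to FIR: SUM–FIR costing 17
Shortest FIR→ALP: FIR–NOR–VLY–ELM–ALP = 61
Total via FIR: 17 + 61 = 78 min.

78 min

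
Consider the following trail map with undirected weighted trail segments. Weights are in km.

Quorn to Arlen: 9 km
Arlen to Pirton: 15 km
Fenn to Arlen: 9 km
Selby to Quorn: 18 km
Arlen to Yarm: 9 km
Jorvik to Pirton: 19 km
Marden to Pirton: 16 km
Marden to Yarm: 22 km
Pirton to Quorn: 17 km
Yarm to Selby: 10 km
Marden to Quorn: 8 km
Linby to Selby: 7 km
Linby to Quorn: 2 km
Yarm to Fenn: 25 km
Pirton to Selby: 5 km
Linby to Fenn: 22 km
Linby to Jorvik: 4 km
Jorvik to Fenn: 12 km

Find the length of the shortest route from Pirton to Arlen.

Enumerating some paths:
Pirton - Quorn - Arlen: 17+9 = 26
Pirton - Selby - Yarm - Arlen: 5+10+9 = 24
Pirton - Arlen: 15 = 15
Pirton - Selby - Linby - Quorn - Arlen: 5+7+2+9 = 23
Cheapest is Pirton - Arlen at 15 km.

15 km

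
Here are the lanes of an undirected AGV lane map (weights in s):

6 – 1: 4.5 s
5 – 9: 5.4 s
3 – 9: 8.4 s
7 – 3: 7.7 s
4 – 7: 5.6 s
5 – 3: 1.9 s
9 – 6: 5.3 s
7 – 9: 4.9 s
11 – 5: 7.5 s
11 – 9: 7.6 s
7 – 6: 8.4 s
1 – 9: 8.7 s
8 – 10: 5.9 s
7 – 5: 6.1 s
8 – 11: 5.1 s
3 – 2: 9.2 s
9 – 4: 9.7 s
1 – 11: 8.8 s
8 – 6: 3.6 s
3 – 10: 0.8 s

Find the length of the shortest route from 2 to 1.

24 s

Running Dijkstra from 2:
2: 0
3: 9.2  (via 2)
10: 10  (via 3)
5: 11.1  (via 3)
8: 15.9  (via 10)
9: 16.5  (via 5)
7: 16.9  (via 3)
11: 18.6  (via 5)
6: 19.5  (via 8)
4: 22.5  (via 7)
1: 24  (via 6)
Shortest route: 2 → 3 → 10 → 8 → 6 → 1 = 24 s.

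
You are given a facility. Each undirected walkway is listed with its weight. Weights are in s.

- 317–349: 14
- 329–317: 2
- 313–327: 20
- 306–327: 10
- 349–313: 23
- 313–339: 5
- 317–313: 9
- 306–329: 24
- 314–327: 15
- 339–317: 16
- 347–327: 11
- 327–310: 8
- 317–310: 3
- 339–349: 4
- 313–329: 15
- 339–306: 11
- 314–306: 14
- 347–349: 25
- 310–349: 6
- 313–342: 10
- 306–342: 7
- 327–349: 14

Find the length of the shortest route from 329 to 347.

Enumerating some paths:
329 - 317 - 310 - 349 - 327 - 347: 2+3+6+14+11 = 36
329 - 317 - 310 - 349 - 347: 2+3+6+25 = 36
329 - 317 - 310 - 327 - 347: 2+3+8+11 = 24
The minimum is 24 s via 329 - 317 - 310 - 327 - 347.

24 s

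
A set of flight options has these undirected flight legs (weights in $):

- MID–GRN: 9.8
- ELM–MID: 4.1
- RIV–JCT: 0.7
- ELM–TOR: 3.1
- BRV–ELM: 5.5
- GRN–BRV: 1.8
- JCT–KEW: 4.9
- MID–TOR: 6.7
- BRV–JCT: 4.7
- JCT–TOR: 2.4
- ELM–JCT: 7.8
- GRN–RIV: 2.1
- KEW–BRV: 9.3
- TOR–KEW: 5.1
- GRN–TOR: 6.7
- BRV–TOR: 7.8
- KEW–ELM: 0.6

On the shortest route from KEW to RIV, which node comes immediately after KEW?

Enumerating some paths:
KEW - ELM - JCT - RIV: 0.6+7.8+0.7 = 9.1
KEW - ELM - TOR - JCT - RIV: 0.6+3.1+2.4+0.7 = 6.8
KEW - TOR - JCT - RIV: 5.1+2.4+0.7 = 8.2
KEW - JCT - RIV: 4.9+0.7 = 5.6
The minimum is $5.6 via KEW - JCT - RIV.
So from KEW the first move is to JCT.

JCT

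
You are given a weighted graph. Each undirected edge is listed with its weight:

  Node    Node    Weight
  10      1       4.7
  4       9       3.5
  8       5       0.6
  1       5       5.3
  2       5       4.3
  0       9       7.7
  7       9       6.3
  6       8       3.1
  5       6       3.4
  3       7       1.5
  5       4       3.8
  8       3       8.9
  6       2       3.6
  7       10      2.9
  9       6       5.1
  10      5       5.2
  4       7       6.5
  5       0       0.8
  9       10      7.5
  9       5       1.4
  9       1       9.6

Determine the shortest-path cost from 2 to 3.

Settle nodes by increasing distance from 2:
2: 0
6: 3.6  (via 2)
5: 4.3  (via 2)
8: 4.9  (via 5)
0: 5.1  (via 5)
9: 5.7  (via 5)
4: 8.1  (via 5)
10: 9.5  (via 5)
1: 9.6  (via 5)
7: 12  (via 9)
3: 13.5  (via 7)
Shortest route: 2–5–9–7–3 = 13.5.

13.5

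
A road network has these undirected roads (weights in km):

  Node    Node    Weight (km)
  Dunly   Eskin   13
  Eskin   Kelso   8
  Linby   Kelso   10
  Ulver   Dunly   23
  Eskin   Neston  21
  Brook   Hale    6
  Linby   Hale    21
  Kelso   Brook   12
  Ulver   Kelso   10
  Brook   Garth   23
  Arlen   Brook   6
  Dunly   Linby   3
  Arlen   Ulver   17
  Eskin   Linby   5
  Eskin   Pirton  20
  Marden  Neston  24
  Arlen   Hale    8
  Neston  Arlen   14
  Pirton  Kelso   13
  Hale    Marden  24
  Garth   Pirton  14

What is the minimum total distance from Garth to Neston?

43 km

Candidate routes:
Garth → Brook → Hale → Arlen → Neston: 23+6+8+14 = 51
Garth → Brook → Arlen → Neston: 23+6+14 = 43
Garth → Pirton → Kelso → Eskin → Neston: 14+13+8+21 = 56
Garth → Pirton → Eskin → Neston: 14+20+21 = 55
The minimum is 43 km via Garth → Brook → Arlen → Neston.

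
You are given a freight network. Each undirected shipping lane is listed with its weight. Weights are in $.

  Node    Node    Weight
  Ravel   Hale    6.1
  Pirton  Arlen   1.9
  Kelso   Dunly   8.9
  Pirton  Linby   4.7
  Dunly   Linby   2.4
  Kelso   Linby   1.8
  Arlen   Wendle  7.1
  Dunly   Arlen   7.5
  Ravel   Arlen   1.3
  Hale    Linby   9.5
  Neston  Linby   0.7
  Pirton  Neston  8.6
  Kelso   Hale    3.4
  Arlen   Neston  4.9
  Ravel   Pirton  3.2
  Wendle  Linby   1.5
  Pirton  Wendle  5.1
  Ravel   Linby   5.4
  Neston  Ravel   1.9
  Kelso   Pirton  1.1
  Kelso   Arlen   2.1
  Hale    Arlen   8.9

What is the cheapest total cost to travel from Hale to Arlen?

Settle nodes by increasing distance from Hale:
Hale: 0
Kelso: 3.4  (via Hale)
Pirton: 4.5  (via Kelso)
Linby: 5.2  (via Kelso)
Arlen: 5.5  (via Kelso)
Shortest route: Hale–Kelso–Arlen = $5.5.

$5.5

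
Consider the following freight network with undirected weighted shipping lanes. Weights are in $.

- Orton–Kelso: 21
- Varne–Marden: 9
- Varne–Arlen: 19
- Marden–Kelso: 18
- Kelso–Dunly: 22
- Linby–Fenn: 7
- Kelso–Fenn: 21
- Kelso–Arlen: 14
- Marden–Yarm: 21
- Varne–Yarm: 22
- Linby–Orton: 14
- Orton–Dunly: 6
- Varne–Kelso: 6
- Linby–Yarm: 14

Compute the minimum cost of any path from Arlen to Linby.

$42

Running Dijkstra from Arlen:
Arlen: 0
Kelso: 14  (via Arlen)
Varne: 19  (via Arlen)
Marden: 28  (via Varne)
Orton: 35  (via Kelso)
Fenn: 35  (via Kelso)
Dunly: 36  (via Kelso)
Yarm: 41  (via Varne)
Linby: 42  (via Fenn)
Shortest route: Arlen–Kelso–Fenn–Linby = $42.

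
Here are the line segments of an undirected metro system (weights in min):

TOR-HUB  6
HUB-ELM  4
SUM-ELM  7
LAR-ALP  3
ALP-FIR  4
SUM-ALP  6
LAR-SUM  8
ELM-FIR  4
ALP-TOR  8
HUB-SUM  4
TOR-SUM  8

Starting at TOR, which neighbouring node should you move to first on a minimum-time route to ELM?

HUB

Compare a few routes:
TOR–HUB–ELM: 6+4 = 10
TOR–ALP–FIR–ELM: 8+4+4 = 16
TOR–SUM–ELM: 8+7 = 15
TOR–SUM–HUB–ELM: 8+4+4 = 16
Cheapest is TOR–HUB–ELM at 10 min.
So from TOR the first move is to HUB.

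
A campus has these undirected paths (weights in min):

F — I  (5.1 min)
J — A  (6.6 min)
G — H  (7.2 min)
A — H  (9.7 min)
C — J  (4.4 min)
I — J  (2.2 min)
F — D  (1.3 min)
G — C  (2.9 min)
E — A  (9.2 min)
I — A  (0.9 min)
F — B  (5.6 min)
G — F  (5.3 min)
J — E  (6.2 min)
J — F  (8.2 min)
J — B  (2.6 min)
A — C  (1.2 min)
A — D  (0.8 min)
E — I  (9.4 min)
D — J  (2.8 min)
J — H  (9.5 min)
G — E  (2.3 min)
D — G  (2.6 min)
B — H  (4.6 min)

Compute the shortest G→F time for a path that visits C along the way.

6.2 min

Best G to C: G–C costing 2.9
Shortest C→F: C–A–D–F = 3.3
Total via C: 2.9 + 3.3 = 6.2 min.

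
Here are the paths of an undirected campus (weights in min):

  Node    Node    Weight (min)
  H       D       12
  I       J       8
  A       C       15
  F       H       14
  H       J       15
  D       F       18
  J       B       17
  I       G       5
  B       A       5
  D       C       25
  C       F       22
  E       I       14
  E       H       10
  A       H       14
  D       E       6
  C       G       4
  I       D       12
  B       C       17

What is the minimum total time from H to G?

28 min

Candidate routes:
H → D → I → G: 12+12+5 = 29
H → J → I → G: 15+8+5 = 28
H → E → I → G: 10+14+5 = 29
H → A → C → G: 14+15+4 = 33
The minimum is 28 min via H → J → I → G.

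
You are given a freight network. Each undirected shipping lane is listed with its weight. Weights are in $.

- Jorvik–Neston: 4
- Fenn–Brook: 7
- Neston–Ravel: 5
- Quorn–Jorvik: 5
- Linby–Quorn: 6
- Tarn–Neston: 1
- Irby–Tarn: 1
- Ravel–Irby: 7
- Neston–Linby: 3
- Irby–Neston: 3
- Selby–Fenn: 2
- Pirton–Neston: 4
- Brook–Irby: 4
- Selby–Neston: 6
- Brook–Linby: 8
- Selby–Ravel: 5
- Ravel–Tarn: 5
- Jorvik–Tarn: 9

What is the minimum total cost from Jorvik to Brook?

$10

Candidate routes:
Jorvik–Neston–Irby–Brook: 4+3+4 = 11
Jorvik–Neston–Tarn–Irby–Brook: 4+1+1+4 = 10
Cheapest is Jorvik–Neston–Tarn–Irby–Brook at $10.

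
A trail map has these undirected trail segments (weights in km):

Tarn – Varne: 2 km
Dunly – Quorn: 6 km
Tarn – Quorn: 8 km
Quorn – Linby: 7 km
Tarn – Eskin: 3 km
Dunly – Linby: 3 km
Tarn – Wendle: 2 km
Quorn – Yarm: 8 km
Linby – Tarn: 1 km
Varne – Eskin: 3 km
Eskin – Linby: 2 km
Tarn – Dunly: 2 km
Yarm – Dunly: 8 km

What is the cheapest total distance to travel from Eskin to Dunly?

Settle nodes by increasing distance from Eskin:
Eskin: 0
Linby: 2  (via Eskin)
Tarn: 3  (via Eskin)
Varne: 3  (via Eskin)
Dunly: 5  (via Linby)
Shortest route: Eskin → Linby → Dunly = 5 km.

5 km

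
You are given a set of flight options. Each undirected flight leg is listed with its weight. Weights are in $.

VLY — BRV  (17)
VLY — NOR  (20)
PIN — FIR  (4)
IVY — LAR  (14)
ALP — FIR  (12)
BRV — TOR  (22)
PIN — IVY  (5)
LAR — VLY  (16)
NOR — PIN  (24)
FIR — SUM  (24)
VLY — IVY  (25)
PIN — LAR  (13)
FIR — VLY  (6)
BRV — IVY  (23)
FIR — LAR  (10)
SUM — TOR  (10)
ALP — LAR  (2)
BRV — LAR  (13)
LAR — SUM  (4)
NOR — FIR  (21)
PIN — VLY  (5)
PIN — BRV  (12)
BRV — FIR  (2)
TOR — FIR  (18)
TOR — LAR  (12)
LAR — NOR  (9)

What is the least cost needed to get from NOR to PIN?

Running Dijkstra from NOR:
NOR: 0
LAR: 9  (via NOR)
ALP: 11  (via LAR)
SUM: 13  (via LAR)
FIR: 19  (via LAR)
VLY: 20  (via NOR)
BRV: 21  (via FIR)
TOR: 21  (via LAR)
PIN: 22  (via LAR)
Shortest route: NOR → LAR → PIN = $22.

$22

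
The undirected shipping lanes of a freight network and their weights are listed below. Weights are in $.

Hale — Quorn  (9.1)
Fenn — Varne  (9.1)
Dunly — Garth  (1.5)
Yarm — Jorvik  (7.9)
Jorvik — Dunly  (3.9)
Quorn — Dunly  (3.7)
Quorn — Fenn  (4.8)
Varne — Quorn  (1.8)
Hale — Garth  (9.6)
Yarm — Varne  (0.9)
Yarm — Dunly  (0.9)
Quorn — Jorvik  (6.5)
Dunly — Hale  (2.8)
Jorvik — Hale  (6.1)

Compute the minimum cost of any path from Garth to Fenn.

Enumerating some paths:
Garth → Dunly → Yarm → Varne → Quorn → Fenn: 1.5+0.9+0.9+1.8+4.8 = 9.9
Garth → Dunly → Quorn → Fenn: 1.5+3.7+4.8 = 10
Cheapest is Garth → Dunly → Yarm → Varne → Quorn → Fenn at $9.9.

$9.9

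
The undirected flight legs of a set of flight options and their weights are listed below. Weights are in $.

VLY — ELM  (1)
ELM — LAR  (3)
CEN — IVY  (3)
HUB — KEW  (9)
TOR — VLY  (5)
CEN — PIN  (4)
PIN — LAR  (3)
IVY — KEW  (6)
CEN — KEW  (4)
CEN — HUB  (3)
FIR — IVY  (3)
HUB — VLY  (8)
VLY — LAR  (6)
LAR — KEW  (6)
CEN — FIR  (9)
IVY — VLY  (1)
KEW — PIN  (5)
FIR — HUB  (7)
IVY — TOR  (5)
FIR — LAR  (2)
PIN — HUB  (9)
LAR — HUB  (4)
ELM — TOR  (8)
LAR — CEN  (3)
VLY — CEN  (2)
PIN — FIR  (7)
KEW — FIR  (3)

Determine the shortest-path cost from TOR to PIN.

$11

Shortest distances from TOR:
TOR: 0
IVY: 5  (via TOR)
VLY: 5  (via TOR)
ELM: 6  (via VLY)
CEN: 7  (via VLY)
FIR: 8  (via IVY)
LAR: 9  (via ELM)
HUB: 10  (via CEN)
PIN: 11  (via CEN)
Shortest route: TOR → VLY → CEN → PIN = $11.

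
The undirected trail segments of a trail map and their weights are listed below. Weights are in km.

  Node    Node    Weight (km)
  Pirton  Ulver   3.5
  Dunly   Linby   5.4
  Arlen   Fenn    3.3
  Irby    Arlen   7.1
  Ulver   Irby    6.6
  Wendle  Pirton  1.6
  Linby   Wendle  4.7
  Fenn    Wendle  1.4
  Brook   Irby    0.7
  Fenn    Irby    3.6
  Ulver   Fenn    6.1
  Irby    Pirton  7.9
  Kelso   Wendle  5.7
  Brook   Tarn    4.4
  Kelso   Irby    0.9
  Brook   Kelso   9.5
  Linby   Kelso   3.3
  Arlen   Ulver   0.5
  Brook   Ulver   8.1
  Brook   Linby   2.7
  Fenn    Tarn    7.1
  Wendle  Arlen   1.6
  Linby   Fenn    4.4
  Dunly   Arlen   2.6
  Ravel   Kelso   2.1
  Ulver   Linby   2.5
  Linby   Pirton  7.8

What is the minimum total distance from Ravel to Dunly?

Settle nodes by increasing distance from Ravel:
Ravel: 0
Kelso: 2.1  (via Ravel)
Irby: 3  (via Kelso)
Brook: 3.7  (via Irby)
Linby: 5.4  (via Kelso)
Fenn: 6.6  (via Irby)
Wendle: 7.8  (via Kelso)
Ulver: 7.9  (via Linby)
Tarn: 8.1  (via Brook)
Arlen: 8.4  (via Ulver)
Pirton: 9.4  (via Wendle)
Dunly: 10.8  (via Linby)
Shortest route: Ravel–Kelso–Linby–Dunly = 10.8 km.

10.8 km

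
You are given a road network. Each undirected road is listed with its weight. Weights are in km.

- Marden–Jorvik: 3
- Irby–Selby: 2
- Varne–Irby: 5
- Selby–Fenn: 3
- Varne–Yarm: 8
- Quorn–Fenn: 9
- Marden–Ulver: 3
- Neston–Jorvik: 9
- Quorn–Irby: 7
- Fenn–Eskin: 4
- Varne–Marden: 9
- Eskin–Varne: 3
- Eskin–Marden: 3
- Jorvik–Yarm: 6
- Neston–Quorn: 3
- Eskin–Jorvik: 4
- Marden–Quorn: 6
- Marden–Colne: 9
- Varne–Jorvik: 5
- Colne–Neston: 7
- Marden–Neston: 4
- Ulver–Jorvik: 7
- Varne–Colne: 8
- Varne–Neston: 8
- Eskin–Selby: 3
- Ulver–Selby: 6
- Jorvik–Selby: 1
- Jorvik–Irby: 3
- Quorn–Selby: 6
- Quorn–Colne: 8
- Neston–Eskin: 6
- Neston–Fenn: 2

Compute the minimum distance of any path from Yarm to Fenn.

10 km

Compare a few routes:
Yarm → Jorvik → Eskin → Fenn: 6+4+4 = 14
Yarm → Jorvik → Irby → Selby → Fenn: 6+3+2+3 = 14
Yarm → Jorvik → Selby → Fenn: 6+1+3 = 10
Cheapest is Yarm → Jorvik → Selby → Fenn at 10 km.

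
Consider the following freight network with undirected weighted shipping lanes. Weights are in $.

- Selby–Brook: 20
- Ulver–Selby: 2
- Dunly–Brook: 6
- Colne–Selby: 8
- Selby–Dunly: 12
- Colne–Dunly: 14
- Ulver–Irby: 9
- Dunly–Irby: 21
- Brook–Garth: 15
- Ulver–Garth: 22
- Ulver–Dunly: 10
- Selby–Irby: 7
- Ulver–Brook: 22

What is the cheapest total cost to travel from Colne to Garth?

$32

Shortest distances from Colne:
Colne: 0
Selby: 8  (via Colne)
Ulver: 10  (via Selby)
Dunly: 14  (via Colne)
Irby: 15  (via Selby)
Brook: 20  (via Dunly)
Garth: 32  (via Ulver)
Shortest route: Colne–Selby–Ulver–Garth = $32.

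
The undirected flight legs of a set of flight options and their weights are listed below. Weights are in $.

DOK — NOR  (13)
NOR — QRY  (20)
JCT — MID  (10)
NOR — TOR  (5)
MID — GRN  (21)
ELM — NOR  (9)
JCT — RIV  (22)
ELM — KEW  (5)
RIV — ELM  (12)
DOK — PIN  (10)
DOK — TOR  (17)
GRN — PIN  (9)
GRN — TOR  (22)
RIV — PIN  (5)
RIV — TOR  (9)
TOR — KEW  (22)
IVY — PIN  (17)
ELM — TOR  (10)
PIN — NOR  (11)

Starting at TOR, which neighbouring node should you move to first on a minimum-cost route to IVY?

RIV

Candidate routes:
TOR–RIV–PIN–IVY: 9+5+17 = 31
TOR–NOR–PIN–IVY: 5+11+17 = 33
TOR–DOK–PIN–IVY: 17+10+17 = 44
The minimum is $31 via TOR–RIV–PIN–IVY.
So from TOR the first move is to RIV.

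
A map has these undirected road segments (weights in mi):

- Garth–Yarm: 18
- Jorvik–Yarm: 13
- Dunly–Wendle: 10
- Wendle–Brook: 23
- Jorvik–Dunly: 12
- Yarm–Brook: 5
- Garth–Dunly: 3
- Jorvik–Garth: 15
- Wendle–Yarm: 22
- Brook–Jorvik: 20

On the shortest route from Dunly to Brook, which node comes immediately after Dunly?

Garth

Candidate routes:
Dunly–Jorvik–Yarm–Brook: 12+13+5 = 30
Dunly–Garth–Yarm–Brook: 3+18+5 = 26
Cheapest is Dunly–Garth–Yarm–Brook at 26 mi.
So from Dunly the first move is to Garth.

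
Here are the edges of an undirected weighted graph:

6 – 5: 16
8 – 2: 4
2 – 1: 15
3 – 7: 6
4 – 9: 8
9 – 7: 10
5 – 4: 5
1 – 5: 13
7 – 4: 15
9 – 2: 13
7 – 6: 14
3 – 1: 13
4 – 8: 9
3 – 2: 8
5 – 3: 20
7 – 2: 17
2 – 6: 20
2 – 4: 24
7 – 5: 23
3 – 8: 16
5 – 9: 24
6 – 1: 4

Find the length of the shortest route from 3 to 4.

21

Settle nodes by increasing distance from 3:
3: 0
7: 6  (via 3)
2: 8  (via 3)
8: 12  (via 2)
1: 13  (via 3)
9: 16  (via 7)
6: 17  (via 1)
5: 20  (via 3)
4: 21  (via 7)
Shortest route: 3 → 7 → 4 = 21.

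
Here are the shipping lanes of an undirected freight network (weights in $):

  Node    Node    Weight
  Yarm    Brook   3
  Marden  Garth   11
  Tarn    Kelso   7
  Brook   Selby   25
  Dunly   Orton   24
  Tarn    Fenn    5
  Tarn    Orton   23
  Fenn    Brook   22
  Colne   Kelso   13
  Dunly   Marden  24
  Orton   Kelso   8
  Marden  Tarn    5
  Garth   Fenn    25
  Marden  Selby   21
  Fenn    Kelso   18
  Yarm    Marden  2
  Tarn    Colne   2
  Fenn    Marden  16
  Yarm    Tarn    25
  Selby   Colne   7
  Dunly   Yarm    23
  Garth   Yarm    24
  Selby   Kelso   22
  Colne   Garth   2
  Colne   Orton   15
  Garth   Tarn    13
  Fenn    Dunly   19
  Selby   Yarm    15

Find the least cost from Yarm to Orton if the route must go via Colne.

Shortest Yarm→Colne: Yarm → Marden → Tarn → Colne = 9
Shortest Colne→Orton: Colne → Orton = 15
Total via Colne: 9 + 15 = $24.

$24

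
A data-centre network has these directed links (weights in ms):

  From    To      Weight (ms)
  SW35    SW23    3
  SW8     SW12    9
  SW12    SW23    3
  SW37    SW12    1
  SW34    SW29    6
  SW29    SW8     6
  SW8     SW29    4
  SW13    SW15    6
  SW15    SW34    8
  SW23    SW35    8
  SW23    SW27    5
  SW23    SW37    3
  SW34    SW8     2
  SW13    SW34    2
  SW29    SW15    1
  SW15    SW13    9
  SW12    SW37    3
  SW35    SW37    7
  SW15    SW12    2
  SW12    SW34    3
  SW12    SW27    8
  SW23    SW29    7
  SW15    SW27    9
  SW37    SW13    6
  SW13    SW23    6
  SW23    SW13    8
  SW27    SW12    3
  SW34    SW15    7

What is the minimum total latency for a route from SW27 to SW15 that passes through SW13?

18 ms

Best SW27 to SW13: SW27–SW12–SW37–SW13 costing 12
Shortest SW13→SW15: SW13–SW15 = 6
Total via SW13: 12 + 6 = 18 ms.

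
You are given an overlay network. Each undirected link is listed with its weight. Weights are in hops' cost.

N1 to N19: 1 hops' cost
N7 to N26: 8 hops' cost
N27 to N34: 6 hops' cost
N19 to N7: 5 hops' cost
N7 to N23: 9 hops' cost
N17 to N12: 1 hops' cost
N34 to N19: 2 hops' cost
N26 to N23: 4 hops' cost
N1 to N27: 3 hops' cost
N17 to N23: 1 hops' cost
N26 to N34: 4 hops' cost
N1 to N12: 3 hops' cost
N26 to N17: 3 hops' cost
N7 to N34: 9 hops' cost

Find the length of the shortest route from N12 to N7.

Settle nodes by increasing distance from N12:
N12: 0
N17: 1  (via N12)
N23: 2  (via N17)
N1: 3  (via N12)
N26: 4  (via N17)
N19: 4  (via N1)
N27: 6  (via N1)
N34: 6  (via N19)
N7: 9  (via N19)
Shortest route: N12–N1–N19–N7 = 9 hops' cost.

9 hops' cost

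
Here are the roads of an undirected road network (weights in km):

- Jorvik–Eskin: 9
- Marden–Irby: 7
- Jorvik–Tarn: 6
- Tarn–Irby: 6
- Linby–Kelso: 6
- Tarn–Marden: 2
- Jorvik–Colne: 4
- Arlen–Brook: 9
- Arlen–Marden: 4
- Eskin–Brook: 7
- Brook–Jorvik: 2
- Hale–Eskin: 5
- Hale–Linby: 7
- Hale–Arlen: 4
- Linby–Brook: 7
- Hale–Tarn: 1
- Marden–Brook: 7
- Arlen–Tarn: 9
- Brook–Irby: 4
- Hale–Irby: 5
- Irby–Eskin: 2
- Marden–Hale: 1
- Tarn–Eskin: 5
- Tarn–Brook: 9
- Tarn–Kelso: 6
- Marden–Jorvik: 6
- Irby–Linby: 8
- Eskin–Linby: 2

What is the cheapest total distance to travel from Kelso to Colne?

Settle nodes by increasing distance from Kelso:
Kelso: 0
Linby: 6  (via Kelso)
Tarn: 6  (via Kelso)
Hale: 7  (via Tarn)
Marden: 8  (via Tarn)
Eskin: 8  (via Linby)
Irby: 10  (via Eskin)
Arlen: 11  (via Hale)
Jorvik: 12  (via Tarn)
Brook: 13  (via Linby)
Colne: 16  (via Jorvik)
Shortest route: Kelso–Tarn–Jorvik–Colne = 16 km.

16 km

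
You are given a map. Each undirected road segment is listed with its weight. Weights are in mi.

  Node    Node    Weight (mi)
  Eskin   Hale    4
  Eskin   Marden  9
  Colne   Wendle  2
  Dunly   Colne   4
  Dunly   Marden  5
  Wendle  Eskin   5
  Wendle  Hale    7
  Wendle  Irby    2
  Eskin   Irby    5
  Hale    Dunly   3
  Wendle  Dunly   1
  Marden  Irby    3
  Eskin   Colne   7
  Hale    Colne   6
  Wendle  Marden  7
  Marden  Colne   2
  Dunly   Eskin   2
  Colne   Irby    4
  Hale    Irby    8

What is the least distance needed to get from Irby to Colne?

Settle nodes by increasing distance from Irby:
Irby: 0
Wendle: 2  (via Irby)
Dunly: 3  (via Wendle)
Marden: 3  (via Irby)
Colne: 4  (via Irby)
Shortest route: Irby–Colne = 4 mi.

4 mi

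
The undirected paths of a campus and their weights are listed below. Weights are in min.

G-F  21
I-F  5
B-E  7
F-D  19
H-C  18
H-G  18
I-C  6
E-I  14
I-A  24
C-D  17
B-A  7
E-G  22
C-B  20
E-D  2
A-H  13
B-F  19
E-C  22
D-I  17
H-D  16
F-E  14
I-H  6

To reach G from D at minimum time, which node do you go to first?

E

Enumerating some paths:
D → H → G: 16+18 = 34
D → E → G: 2+22 = 24
Cheapest is D → E → G at 24 min.
So from D the first move is to E.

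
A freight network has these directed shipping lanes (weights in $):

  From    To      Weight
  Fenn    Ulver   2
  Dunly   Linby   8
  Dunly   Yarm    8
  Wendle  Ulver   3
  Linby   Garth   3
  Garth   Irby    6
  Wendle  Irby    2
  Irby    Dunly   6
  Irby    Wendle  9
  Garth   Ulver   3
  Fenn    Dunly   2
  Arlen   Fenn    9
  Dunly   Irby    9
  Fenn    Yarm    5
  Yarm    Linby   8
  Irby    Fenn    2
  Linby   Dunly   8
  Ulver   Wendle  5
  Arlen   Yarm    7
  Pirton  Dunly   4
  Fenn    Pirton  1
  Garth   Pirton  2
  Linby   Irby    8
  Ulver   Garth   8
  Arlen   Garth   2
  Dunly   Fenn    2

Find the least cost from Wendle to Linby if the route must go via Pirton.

$17

Best Wendle to Pirton: Wendle–Irby–Fenn–Pirton costing 5
Shortest Pirton→Linby: Pirton–Dunly–Linby = 12
Total via Pirton: 5 + 12 = $17.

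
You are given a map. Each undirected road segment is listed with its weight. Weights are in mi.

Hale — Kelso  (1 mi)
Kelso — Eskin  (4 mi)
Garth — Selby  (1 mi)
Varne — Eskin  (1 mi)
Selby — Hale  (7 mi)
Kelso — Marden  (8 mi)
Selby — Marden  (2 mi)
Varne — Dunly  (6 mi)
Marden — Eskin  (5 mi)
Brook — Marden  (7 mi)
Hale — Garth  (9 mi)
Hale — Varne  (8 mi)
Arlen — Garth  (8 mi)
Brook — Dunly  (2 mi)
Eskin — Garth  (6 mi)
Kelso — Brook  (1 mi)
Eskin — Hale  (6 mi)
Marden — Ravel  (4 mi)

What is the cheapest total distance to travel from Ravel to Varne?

Compare a few routes:
Ravel → Marden → Selby → Garth → Eskin → Varne: 4+2+1+6+1 = 14
Ravel → Marden → Kelso → Eskin → Varne: 4+8+4+1 = 17
Ravel → Marden → Eskin → Varne: 4+5+1 = 10
Cheapest is Ravel → Marden → Eskin → Varne at 10 mi.

10 mi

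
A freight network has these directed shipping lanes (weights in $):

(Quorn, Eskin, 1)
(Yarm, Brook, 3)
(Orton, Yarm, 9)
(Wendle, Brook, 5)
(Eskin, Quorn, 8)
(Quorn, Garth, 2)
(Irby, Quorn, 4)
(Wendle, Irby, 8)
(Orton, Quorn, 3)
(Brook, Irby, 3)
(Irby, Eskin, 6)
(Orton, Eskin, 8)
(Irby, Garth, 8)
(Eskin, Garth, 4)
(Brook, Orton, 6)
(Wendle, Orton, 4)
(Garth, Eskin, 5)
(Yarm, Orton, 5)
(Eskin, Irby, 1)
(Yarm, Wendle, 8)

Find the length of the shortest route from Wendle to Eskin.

$8

Running Dijkstra from Wendle:
Wendle: 0
Orton: 4  (via Wendle)
Brook: 5  (via Wendle)
Quorn: 7  (via Orton)
Irby: 8  (via Wendle)
Eskin: 8  (via Quorn)
Shortest route: Wendle → Orton → Quorn → Eskin = $8.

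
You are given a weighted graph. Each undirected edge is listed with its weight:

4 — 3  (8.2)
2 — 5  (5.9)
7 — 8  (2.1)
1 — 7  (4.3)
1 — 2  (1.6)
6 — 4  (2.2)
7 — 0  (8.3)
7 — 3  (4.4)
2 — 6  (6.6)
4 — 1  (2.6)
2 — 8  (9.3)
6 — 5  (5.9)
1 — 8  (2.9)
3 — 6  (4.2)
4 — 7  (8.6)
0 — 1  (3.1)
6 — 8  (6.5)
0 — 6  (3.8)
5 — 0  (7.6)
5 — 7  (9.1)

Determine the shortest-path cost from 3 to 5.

10.1

Compare a few routes:
3 → 6 → 5: 4.2+5.9 = 10.1
3 → 7 → 5: 4.4+9.1 = 13.5
The minimum is 10.1 via 3 → 6 → 5.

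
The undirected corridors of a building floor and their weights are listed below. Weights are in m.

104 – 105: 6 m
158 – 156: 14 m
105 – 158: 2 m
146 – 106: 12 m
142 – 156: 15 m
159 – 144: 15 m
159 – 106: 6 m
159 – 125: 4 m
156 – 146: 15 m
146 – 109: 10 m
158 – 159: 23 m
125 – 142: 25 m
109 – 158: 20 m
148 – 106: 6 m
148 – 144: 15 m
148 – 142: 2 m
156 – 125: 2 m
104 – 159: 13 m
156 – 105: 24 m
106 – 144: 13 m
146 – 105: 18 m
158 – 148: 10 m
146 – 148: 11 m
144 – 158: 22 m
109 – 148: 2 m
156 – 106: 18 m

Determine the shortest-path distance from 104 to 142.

20 m

Enumerating some paths:
104–105–158–148–142: 6+2+10+2 = 20
104–105–158–109–148–142: 6+2+20+2+2 = 32
104–159–106–148–142: 13+6+6+2 = 27
104–159–125–156–142: 13+4+2+15 = 34
The minimum is 20 m via 104–105–158–148–142.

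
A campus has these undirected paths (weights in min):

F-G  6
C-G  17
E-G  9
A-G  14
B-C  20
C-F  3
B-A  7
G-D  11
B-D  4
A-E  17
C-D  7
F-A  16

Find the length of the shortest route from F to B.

Compare a few routes:
F - C - B: 3+20 = 23
F - C - D - B: 3+7+4 = 14
F - G - D - B: 6+11+4 = 21
F - A - B: 16+7 = 23
Cheapest is F - C - D - B at 14 min.

14 min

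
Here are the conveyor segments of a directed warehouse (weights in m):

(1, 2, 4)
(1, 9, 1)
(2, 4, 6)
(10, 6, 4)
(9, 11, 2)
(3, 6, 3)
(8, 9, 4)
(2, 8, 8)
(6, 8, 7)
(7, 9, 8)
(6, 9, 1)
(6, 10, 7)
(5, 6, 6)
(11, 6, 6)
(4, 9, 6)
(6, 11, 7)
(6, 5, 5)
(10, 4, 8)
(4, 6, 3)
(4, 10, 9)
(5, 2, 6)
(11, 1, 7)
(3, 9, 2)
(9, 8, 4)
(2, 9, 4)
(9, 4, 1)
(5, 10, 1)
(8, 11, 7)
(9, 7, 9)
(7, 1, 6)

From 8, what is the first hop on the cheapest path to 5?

9

Compare a few routes:
8–9–11–6–5: 4+2+6+5 = 17
8–9–4–6–5: 4+1+3+5 = 13
The minimum is 13 m via 8–9–4–6–5.
So from 8 the first move is to 9.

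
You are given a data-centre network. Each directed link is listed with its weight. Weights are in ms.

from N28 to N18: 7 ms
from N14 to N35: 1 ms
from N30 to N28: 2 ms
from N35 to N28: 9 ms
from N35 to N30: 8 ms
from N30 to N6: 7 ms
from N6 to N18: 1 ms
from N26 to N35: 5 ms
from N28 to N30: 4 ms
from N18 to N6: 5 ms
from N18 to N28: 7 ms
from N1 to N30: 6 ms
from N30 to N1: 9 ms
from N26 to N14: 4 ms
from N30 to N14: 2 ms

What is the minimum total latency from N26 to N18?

21 ms

Shortest distances from N26:
N26: 0
N14: 4  (via N26)
N35: 5  (via N26)
N30: 13  (via N35)
N28: 14  (via N35)
N6: 20  (via N30)
N18: 21  (via N28)
Shortest route: N26 → N35 → N28 → N18 = 21 ms.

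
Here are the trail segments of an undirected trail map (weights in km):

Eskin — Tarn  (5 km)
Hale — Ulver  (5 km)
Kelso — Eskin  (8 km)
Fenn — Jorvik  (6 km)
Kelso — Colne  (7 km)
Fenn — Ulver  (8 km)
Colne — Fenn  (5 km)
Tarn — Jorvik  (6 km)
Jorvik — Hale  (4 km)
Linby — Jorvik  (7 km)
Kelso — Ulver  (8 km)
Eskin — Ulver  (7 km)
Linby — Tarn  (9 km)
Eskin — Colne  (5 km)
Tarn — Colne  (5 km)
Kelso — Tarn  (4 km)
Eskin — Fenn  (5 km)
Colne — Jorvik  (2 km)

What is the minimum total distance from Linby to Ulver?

16 km

Shortest distances from Linby:
Linby: 0
Jorvik: 7  (via Linby)
Colne: 9  (via Jorvik)
Tarn: 9  (via Linby)
Hale: 11  (via Jorvik)
Fenn: 13  (via Jorvik)
Kelso: 13  (via Tarn)
Eskin: 14  (via Colne)
Ulver: 16  (via Hale)
Shortest route: Linby → Jorvik → Hale → Ulver = 16 km.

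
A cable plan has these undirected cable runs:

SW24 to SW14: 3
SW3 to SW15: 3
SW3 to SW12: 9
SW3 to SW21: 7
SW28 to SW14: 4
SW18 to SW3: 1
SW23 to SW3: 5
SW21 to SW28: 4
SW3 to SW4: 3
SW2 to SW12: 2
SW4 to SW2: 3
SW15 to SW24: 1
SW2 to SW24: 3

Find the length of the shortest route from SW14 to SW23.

12

Running Dijkstra from SW14:
SW14: 0
SW24: 3  (via SW14)
SW15: 4  (via SW24)
SW28: 4  (via SW14)
SW2: 6  (via SW24)
SW3: 7  (via SW15)
SW21: 8  (via SW28)
SW18: 8  (via SW3)
SW12: 8  (via SW2)
SW4: 9  (via SW2)
SW23: 12  (via SW3)
Shortest route: SW14–SW24–SW15–SW3–SW23 = 12.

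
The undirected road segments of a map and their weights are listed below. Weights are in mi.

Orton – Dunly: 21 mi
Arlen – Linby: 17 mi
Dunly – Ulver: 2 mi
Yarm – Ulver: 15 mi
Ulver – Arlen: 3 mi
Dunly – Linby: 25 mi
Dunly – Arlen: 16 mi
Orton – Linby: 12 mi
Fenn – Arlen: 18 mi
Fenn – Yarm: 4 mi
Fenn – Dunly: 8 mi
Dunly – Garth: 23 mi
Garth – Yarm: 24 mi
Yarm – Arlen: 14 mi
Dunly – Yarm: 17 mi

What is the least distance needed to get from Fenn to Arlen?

13 mi

Shortest distances from Fenn:
Fenn: 0
Yarm: 4  (via Fenn)
Dunly: 8  (via Fenn)
Ulver: 10  (via Dunly)
Arlen: 13  (via Ulver)
Shortest route: Fenn → Dunly → Ulver → Arlen = 13 mi.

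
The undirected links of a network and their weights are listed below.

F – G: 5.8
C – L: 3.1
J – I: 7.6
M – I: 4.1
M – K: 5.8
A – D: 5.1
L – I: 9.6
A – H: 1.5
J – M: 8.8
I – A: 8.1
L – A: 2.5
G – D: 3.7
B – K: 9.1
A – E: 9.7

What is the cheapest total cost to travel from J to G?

Candidate routes:
J → I → A → D → G: 7.6+8.1+5.1+3.7 = 24.5
J → I → L → A → D → G: 7.6+9.6+2.5+5.1+3.7 = 28.5
Cheapest is J → I → A → D → G at 24.5.

24.5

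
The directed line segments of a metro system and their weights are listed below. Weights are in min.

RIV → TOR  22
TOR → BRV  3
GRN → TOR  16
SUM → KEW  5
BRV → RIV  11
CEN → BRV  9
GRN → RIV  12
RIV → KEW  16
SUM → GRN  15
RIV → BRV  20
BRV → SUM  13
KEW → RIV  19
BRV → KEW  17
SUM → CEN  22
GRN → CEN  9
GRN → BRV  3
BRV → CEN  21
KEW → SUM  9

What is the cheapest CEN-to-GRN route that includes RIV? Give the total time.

60 min

Shortest CEN→RIV: CEN → BRV → RIV = 20
Best RIV to GRN: RIV → KEW → SUM → GRN costing 40
Total via RIV: 20 + 40 = 60 min.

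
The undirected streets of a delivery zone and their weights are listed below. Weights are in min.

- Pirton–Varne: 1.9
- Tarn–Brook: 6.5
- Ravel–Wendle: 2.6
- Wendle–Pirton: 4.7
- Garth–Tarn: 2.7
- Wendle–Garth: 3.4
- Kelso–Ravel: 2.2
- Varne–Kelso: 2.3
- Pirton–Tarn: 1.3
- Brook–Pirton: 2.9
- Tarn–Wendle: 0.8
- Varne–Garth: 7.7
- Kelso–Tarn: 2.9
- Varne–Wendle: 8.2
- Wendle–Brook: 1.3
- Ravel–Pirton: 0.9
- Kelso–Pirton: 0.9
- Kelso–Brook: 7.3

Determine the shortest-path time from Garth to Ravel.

Candidate routes:
Garth - Tarn - Pirton - Ravel: 2.7+1.3+0.9 = 4.9
Garth - Wendle - Ravel: 3.4+2.6 = 6
Garth - Tarn - Wendle - Ravel: 2.7+0.8+2.6 = 6.1
Cheapest is Garth - Tarn - Pirton - Ravel at 4.9 min.

4.9 min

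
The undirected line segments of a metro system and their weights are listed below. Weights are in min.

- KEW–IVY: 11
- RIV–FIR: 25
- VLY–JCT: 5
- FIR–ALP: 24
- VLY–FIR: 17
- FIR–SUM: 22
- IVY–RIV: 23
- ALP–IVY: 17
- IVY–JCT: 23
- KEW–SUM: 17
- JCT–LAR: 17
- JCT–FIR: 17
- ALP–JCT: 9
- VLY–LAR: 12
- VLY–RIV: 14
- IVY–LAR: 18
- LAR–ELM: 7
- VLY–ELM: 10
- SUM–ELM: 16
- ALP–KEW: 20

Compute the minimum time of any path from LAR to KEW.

29 min

Candidate routes:
LAR → IVY → KEW: 18+11 = 29
LAR → ELM → SUM → KEW: 7+16+17 = 40
Cheapest is LAR → IVY → KEW at 29 min.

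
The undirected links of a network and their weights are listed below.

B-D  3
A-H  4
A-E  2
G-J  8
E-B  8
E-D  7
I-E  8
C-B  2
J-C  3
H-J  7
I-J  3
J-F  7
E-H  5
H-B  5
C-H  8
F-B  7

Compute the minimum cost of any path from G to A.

19

Candidate routes:
G–J–C–B–H–A: 8+3+2+5+4 = 22
G–J–I–E–A: 8+3+8+2 = 21
G–J–H–A: 8+7+4 = 19
The minimum is 19 via G–J–H–A.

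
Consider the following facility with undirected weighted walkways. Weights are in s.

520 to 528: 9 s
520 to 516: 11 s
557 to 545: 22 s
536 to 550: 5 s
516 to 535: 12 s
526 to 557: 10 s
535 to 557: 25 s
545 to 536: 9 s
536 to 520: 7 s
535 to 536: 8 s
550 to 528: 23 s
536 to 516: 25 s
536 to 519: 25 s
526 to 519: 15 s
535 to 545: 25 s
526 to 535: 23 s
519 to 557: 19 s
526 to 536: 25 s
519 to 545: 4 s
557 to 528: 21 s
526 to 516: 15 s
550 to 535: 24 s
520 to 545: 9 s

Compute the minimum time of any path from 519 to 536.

13 s

Candidate routes:
519 - 545 - 520 - 536: 4+9+7 = 20
519 - 545 - 536: 4+9 = 13
519 - 536: 25 = 25
The minimum is 13 s via 519 - 545 - 536.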